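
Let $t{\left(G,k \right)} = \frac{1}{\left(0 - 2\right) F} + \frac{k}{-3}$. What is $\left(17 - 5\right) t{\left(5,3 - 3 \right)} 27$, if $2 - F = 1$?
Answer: $-162$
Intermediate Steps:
$F = 1$ ($F = 2 - 1 = 1$)
$t{\left(G,k \right)} = - \frac{1}{2} - \frac{k}{3}$ ($t{\left(G,k \right)} = \frac{1}{\left(0 - 2\right) 1} + \frac{k}{-3} = \frac{1}{-2} \cdot 1 + k \left(- \frac{1}{3}\right) = \left(- \frac{1}{2}\right) 1 - \frac{k}{3} = - \frac{1}{2} - \frac{k}{3}$)
$\left(17 - 5\right) t{\left(5,3 - 3 \right)} 27 = \left(17 - 5\right) \left(- \frac{1}{2} - \frac{3 - 3}{3}\right) 27 = 12 \left(- \frac{1}{2} - 0\right) 27 = 12 \left(- \frac{1}{2} + 0\right) 27 = 12 \left(- \frac{1}{2}\right) 27 = \left(-6\right) 27 = -162$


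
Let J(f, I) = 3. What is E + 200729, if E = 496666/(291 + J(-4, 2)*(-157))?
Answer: 17817277/90 ≈ 1.9797e+5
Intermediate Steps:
E = -248333/90 (E = 496666/(291 + 3*(-157)) = 496666/(291 - 471) = 496666/(-180) = 496666*(-1/180) = -248333/90 ≈ -2759.3)
E + 200729 = -248333/90 + 200729 = 17817277/90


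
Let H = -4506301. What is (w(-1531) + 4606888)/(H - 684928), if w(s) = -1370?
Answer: -4605518/5191229 ≈ -0.88717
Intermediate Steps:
(w(-1531) + 4606888)/(H - 684928) = (-1370 + 4606888)/(-4506301 - 684928) = 4605518/(-5191229) = 4605518*(-1/5191229) = -4605518/5191229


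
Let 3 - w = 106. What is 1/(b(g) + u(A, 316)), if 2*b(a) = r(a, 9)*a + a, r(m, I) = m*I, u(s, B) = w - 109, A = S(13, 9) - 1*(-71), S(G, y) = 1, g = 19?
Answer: 1/1422 ≈ 0.00070324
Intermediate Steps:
w = -103 (w = 3 - 1*106 = 3 - 106 = -103)
A = 72 (A = 1 - 1*(-71) = 1 + 71 = 72)
u(s, B) = -212 (u(s, B) = -103 - 109 = -212)
r(m, I) = I*m
b(a) = a/2 + 9*a**2/2 (b(a) = ((9*a)*a + a)/2 = (9*a**2 + a)/2 = (a + 9*a**2)/2 = a/2 + 9*a**2/2)
1/(b(g) + u(A, 316)) = 1/((1/2)*19*(1 + 9*19) - 212) = 1/((1/2)*19*(1 + 171) - 212) = 1/((1/2)*19*172 - 212) = 1/(1634 - 212) = 1/1422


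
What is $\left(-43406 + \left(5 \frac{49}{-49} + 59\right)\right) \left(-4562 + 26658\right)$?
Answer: $-957905792$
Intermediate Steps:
$\left(-43406 + \left(5 \frac{49}{-49} + 59\right)\right) \left(-4562 + 26658\right) = \left(-43406 + \left(5 \cdot 49 \left(- \frac{1}{49}\right) + 59\right)\right) 22096 = \left(-43406 + \left(5 \left(-1\right) + 59\right)\right) 22096 = \left(-43406 + \left(-5 + 59\right)\right) 22096 = \left(-43406 + 54\right) 22096 = \left(-43352\right) 22096 = -957905792$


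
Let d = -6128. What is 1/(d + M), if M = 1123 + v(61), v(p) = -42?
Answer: -1/5047 ≈ -0.00019814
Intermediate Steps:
M = 1081 (M = 1123 - 42 = 1081)
1/(d + M) = 1/(-6128 + 1081) = 1/(-5047) = -1/5047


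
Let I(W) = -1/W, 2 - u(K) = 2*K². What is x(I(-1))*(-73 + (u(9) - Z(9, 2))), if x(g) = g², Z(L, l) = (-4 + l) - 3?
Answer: -228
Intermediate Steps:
u(K) = 2 - 2*K²
Z(L, l) = -7 + l
x(I(-1))*(-73 + (u(9) - Z(9, 2))) = (-1/(-1))²*(-73 + ((2 - 2*9²) - (-7 + 2))) = (-1*(-1))²*(-73 + ((2 - 2*81) - 1*(-5))) = 1²*(-73 + ((2 - 162) + 5)) = 1*(-73 + (-160 + 5)) = 1*(-73 - 155) = 1*(-228) = -228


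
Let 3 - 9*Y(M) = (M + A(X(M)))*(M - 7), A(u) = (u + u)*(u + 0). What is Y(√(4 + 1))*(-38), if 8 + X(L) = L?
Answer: -42712/9 + 13490*√5/9 ≈ -1394.2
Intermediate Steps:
X(L) = -8 + L
A(u) = 2*u² (A(u) = (2*u)*u = 2*u²)
Y(M) = ⅓ - (-7 + M)*(M + 2*(-8 + M)²)/9 (Y(M) = ⅓ - (M + 2*(-8 + M)²)*(M - 7)/9 = ⅓ - (M + 2*(-8 + M)²)*(-7 + M)/9 = ⅓ - (-7 + M)*(M + 2*(-8 + M)²)/9)
Y(√(4 + 1))*(-38) = (899/9 + 5*(√(4 + 1))² - 115*√(4 + 1)/3 - 2*(4 + 1)^(3/2)/9)*(-38) = (899/9 + 5*(√5)² - 115*√5/3 - 2*5*√5/9)*(-38) = (899/9 + 5*5 - 115*√5/3 - 10*√5/9)*(-38) = (899/9 + 25 - 115*√5/3 - 10*√5/9)*(-38) = (1124/9 - 355*√5/9)*(-38) = -42712/9 + 13490*√5/9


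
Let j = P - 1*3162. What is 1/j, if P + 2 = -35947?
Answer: -1/39111 ≈ -2.5568e-5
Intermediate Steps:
P = -35949 (P = -2 - 35947 = -35949)
j = -39111 (j = -35949 - 1*3162 = -35949 - 3162 = -39111)
1/j = 1/(-39111) = -1/39111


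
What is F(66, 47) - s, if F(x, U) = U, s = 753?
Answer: -706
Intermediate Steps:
F(66, 47) - s = 47 - 1*753 = 47 - 753 = -706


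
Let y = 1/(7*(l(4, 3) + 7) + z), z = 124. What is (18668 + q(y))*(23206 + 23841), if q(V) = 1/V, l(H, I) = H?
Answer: 887729843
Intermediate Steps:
y = 1/201 (y = 1/(7*(4 + 7) + 124) = 1/(7*11 + 124) = 1/(77 + 124) = 1/201 ≈ 0.0049751)
(18668 + q(y))*(23206 + 23841) = (18668 + 1/(1/201))*(23206 + 23841) = (18668 + 201)*47047 = 18869*47047 = 887729843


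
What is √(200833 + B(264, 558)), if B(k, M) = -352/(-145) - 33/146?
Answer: √90008091363890/21170 ≈ 448.15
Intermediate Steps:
B(k, M) = 46607/21170 (B(k, M) = -352*(-1/145) - 33*1/146 = 352/145 - 33/146 = 46607/21170)
√(200833 + B(264, 558)) = √(200833 + 46607/21170) = √(4251681217/21170) = √90008091363890/21170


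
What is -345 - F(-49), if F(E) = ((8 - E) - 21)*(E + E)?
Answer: 3183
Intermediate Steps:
F(E) = 2*E*(-13 - E) (F(E) = (-13 - E)*(2*E) = 2*E*(-13 - E))
-345 - F(-49) = -345 - (-2)*(-49)*(13 - 49) = -345 - (-2)*(-49)*(-36) = -345 - 1*(-3528) = -345 + 3528 = 3183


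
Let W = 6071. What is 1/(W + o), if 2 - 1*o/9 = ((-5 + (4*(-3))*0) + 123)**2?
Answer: -1/119227 ≈ -8.3874e-6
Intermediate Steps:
o = -125298 (o = 18 - 9*((-5 + (4*(-3))*0) + 123)**2 = 18 - 9*((-5 - 12*0) + 123)**2 = 18 - 9*((-5 + 0) + 123)**2 = 18 - 9*(-5 + 123)**2 = 18 - 9*118**2 = 18 - 9*13924 = 18 - 125316 = -125298)
1/(W + o) = 1/(6071 - 125298) = 1/(-119227) = -1/119227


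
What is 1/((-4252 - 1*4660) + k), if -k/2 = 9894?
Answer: -1/28700 ≈ -3.4843e-5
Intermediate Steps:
k = -19788 (k = -2*9894 = -19788)
1/((-4252 - 1*4660) + k) = 1/((-4252 - 1*4660) - 19788) = 1/((-4252 - 4660) - 19788) = 1/(-8912 - 19788) = 1/(-28700) = -1/28700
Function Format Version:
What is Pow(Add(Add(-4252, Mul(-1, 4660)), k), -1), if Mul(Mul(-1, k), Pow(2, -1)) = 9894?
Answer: Rational(-1, 28700) ≈ -3.4843e-5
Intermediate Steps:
k = -19788 (k = Mul(-2, 9894) = -19788)
Pow(Add(Add(-4252, Mul(-1, 4660)), k), -1) = Pow(Add(Add(-4252, Mul(-1, 4660)), -19788), -1) = Pow(Add(Add(-4252, -4660), -19788), -1) = Pow(Add(-8912, -19788), -1) = Pow(-28700, -1) = Rational(-1, 28700)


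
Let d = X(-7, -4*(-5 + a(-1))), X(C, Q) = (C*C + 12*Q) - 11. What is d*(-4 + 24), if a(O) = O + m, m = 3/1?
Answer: 3640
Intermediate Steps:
m = 3 (m = 3*1 = 3)
a(O) = 3 + O (a(O) = O + 3 = 3 + O)
X(C, Q) = -11 + C² + 12*Q (X(C, Q) = (C² + 12*Q) - 11 = -11 + C² + 12*Q)
d = 182 (d = -11 + (-7)² + 12*(-4*(-5 + (3 - 1))) = -11 + 49 + 12*(-4*(-5 + 2)) = -11 + 49 + 12*(-4*(-3)) = -11 + 49 + 12*12 = -11 + 49 + 144 = 182)
d*(-4 + 24) = 182*(-4 + 24) = 182*20 = 3640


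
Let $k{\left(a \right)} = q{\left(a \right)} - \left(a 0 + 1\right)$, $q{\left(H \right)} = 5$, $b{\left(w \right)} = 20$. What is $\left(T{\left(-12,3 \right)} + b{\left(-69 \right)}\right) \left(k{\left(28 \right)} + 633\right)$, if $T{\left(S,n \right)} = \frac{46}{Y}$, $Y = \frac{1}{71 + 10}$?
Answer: $2386202$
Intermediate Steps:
$Y = \frac{1}{81} \approx 0.012346$
$T{\left(S,n \right)} = 3726$ ($T{\left(S,n \right)} = 46 \frac{1}{\frac{1}{81}} = 46 \cdot 81 = 3726$)
$k{\left(a \right)} = 4$ ($k{\left(a \right)} = 5 - \left(a 0 + 1\right) = 5 - \left(0 + 1\right) = 5 - 1 = 4$)
$\left(T{\left(-12,3 \right)} + b{\left(-69 \right)}\right) \left(k{\left(28 \right)} + 633\right) = \left(3726 + 20\right) \left(4 + 633\right) = 3746 \cdot 637 = 2386202$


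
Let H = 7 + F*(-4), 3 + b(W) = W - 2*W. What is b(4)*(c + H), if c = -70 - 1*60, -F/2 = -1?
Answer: 917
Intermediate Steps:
b(W) = -3 - W (b(W) = -3 + (W - 2*W) = -3 - W)
F = 2 (F = -2*(-1) = 2)
c = -130 (c = -70 - 60 = -130)
H = -1 (H = 7 + 2*(-4) = 7 - 8 = -1)
b(4)*(c + H) = (-3 - 1*4)*(-130 - 1) = (-3 - 4)*(-131) = -7*(-131) = 917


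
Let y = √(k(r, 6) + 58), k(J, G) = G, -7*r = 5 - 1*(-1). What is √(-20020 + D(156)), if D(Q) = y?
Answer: 2*I*√5003 ≈ 141.46*I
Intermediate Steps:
r = -6/7 (r = -(5 - 1*(-1))/7 = -(5 + 1)/7 = -⅐*6 = -6/7 ≈ -0.85714)
y = 8 (y = √(6 + 58) = √64 = 8)
D(Q) = 8
√(-20020 + D(156)) = √(-20020 + 8) = √(-20012) = 2*I*√5003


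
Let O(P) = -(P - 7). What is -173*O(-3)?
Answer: -1730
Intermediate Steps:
O(P) = 7 - P (O(P) = -(-7 + P) = 7 - P)
-173*O(-3) = -173*(7 - 1*(-3)) = -173*(7 + 3) = -173*10 = -1730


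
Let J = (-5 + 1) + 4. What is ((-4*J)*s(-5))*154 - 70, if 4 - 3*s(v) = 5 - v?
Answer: -70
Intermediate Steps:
s(v) = -⅓ + v/3 (s(v) = 4/3 - (5 - v)/3 = 4/3 + (-5/3 + v/3) = -⅓ + v/3)
J = 0 (J = -4 + 4 = 0)
((-4*J)*s(-5))*154 - 70 = ((-4*0)*(-⅓ + (⅓)*(-5)))*154 - 70 = (0*(-⅓ - 5/3))*154 - 70 = (0*(-2))*154 - 70 = 0*154 - 70 = 0 - 70 = -70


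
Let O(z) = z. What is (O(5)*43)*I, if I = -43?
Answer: -9245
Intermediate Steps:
(O(5)*43)*I = (5*43)*(-43) = 215*(-43) = -9245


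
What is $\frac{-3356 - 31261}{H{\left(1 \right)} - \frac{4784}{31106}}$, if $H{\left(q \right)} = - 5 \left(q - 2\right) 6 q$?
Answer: $- \frac{538398201}{464198} \approx -1159.8$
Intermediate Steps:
$H{\left(q \right)} = 6 q \left(10 - 5 q\right)$ ($H{\left(q \right)} = - 5 \left(-2 + q\right) 6 q = \left(10 - 5 q\right) 6 q = 6 q \left(10 - 5 q\right)$)
$\frac{-3356 - 31261}{H{\left(1 \right)} - \frac{4784}{31106}} = \frac{-3356 - 31261}{30 \cdot 1 \left(2 - 1\right) - \frac{4784}{31106}} = - \frac{34617}{30 \cdot 1 \left(2 - 1\right) - \frac{2392}{15553}} = - \frac{34617}{30 \cdot 1 \cdot 1 - \frac{2392}{15553}} = - \frac{34617}{30 - \frac{2392}{15553}} = - \frac{34617}{\frac{464198}{15553}} = \left(-34617\right) \frac{15553}{464198} = - \frac{538398201}{464198}$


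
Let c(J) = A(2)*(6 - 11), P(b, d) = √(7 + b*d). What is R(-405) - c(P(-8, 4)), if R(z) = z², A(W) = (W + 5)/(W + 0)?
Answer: 328085/2 ≈ 1.6404e+5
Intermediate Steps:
A(W) = (5 + W)/W
c(J) = -35/2 (c(J) = ((5 + 2)/2)*(6 - 11) = ((½)*7)*(-5) = (7/2)*(-5) = -35/2)
R(-405) - c(P(-8, 4)) = (-405)² - 1*(-35/2) = 164025 + 35/2 = 328085/2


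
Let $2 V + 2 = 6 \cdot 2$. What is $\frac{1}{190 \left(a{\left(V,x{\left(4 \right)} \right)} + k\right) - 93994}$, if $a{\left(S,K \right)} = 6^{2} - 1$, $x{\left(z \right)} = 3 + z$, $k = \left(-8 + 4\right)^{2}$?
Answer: $- \frac{1}{84304} \approx -1.1862 \cdot 10^{-5}$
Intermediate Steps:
$V = 5$ ($V = -1 + \frac{6 \cdot 2}{2} = -1 + \frac{1}{2} \cdot 12 = -1 + 6 = 5$)
$k = 16$ ($k = \left(-4\right)^{2} = 16$)
$a{\left(S,K \right)} = 35$ ($a{\left(S,K \right)} = 36 - 1 = 35$)
$\frac{1}{190 \left(a{\left(V,x{\left(4 \right)} \right)} + k\right) - 93994} = \frac{1}{190 \left(35 + 16\right) - 93994} = \frac{1}{190 \cdot 51 - 93994} = \frac{1}{9690 - 93994} = \frac{1}{-84304} = - \frac{1}{84304}$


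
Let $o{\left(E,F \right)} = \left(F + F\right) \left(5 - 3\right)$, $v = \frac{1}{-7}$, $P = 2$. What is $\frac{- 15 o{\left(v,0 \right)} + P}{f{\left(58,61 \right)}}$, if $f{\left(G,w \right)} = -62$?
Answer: $- \frac{1}{31} \approx -0.032258$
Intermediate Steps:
$v = - \frac{1}{7} \approx -0.14286$
$o{\left(E,F \right)} = 4 F$ ($o{\left(E,F \right)} = 2 F 2 = 4 F$)
$\frac{- 15 o{\left(v,0 \right)} + P}{f{\left(58,61 \right)}} = \frac{- 15 \cdot 4 \cdot 0 + 2}{-62} = \left(\left(-15\right) 0 + 2\right) \left(- \frac{1}{62}\right) = \left(0 + 2\right) \left(- \frac{1}{62}\right) = 2 \left(- \frac{1}{62}\right) = - \frac{1}{31}$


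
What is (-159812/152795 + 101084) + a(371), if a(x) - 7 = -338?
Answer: 15394394823/152795 ≈ 1.0075e+5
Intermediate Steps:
a(x) = -331 (a(x) = 7 - 338 = -331)
(-159812/152795 + 101084) + a(371) = (-159812/152795 + 101084) - 331 = 15444969968/152795 - 331 = 15394394823/152795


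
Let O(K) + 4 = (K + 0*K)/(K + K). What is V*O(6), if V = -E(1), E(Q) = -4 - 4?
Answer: -28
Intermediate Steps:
E(Q) = -8
V = 8 (V = -1*(-8) = 8)
O(K) = -7/2 (O(K) = -4 + (K + 0*K)/(K + K) = -4 + (K + 0)/((2*K)) = -4 + K*(1/(2*K)) = -4 + ½ = -7/2)
V*O(6) = 8*(-7/2) = -28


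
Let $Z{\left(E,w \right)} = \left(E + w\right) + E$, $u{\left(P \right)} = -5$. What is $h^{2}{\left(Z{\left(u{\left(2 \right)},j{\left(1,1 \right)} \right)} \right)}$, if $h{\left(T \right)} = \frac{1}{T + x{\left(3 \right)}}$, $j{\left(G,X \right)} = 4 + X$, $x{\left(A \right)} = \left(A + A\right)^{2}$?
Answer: $\frac{1}{961} \approx 0.0010406$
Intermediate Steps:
$x{\left(A \right)} = 4 A^{2}$ ($x{\left(A \right)} = \left(2 A\right)^{2} = 4 A^{2}$)
$Z{\left(E,w \right)} = w + 2 E$
$h{\left(T \right)} = \frac{1}{36 + T}$ ($h{\left(T \right)} = \frac{1}{T + 4 \cdot 3^{2}} = \frac{1}{T + 4 \cdot 9} = \frac{1}{T + 36} = \frac{1}{36 + T}$)
$h^{2}{\left(Z{\left(u{\left(2 \right)},j{\left(1,1 \right)} \right)} \right)} = \left(\frac{1}{36 + \left(\left(4 + 1\right) + 2 \left(-5\right)\right)}\right)^{2} = \left(\frac{1}{36 + \left(5 - 10\right)}\right)^{2} = \left(\frac{1}{36 - 5}\right)^{2} = \left(\frac{1}{31}\right)^{2} = \frac{1}{961}$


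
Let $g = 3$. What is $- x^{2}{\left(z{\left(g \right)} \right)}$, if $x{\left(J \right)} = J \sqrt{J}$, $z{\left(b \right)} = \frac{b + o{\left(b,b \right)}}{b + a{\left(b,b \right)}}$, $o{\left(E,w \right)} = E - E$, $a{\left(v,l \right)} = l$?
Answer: $- \frac{1}{8} \approx -0.125$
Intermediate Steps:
$o{\left(E,w \right)} = 0$
$z{\left(b \right)} = \frac{1}{2}$ ($z{\left(b \right)} = \frac{b + 0}{b + b} = \frac{b}{2 b} = b \frac{1}{2 b} = \frac{1}{2}$)
$x{\left(J \right)} = J^{\frac{3}{2}}$
$- x^{2}{\left(z{\left(g \right)} \right)} = - \left(\left(\frac{1}{2}\right)^{\frac{3}{2}}\right)^{2} = - \left(\frac{\sqrt{2}}{4}\right)^{2} = \left(-1\right) \frac{1}{8} = - \frac{1}{8}$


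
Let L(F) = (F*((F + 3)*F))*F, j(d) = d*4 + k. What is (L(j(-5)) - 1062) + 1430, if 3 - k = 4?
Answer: 167066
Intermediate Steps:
k = -1 (k = 3 - 1*4 = 3 - 4 = -1)
j(d) = -1 + 4*d (j(d) = d*4 - 1 = 4*d - 1 = -1 + 4*d)
L(F) = F**3*(3 + F) (L(F) = (F*((3 + F)*F))*F = (F*(F*(3 + F)))*F = (F**2*(3 + F))*F = F**3*(3 + F))
(L(j(-5)) - 1062) + 1430 = ((-1 + 4*(-5))**3*(3 + (-1 + 4*(-5))) - 1062) + 1430 = ((-1 - 20)**3*(3 + (-1 - 20)) - 1062) + 1430 = ((-21)**3*(3 - 21) - 1062) + 1430 = (-9261*(-18) - 1062) + 1430 = (166698 - 1062) + 1430 = 165636 + 1430 = 167066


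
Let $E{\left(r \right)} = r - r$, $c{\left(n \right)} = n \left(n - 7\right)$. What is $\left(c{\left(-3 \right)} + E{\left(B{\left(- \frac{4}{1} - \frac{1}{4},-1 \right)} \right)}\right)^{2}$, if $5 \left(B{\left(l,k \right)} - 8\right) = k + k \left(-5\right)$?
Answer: $900$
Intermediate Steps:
$B{\left(l,k \right)} = 8 - \frac{4 k}{5}$ ($B{\left(l,k \right)} = 8 + \frac{k + k \left(-5\right)}{5} = 8 + \frac{k - 5 k}{5} = 8 + \frac{\left(-4\right) k}{5} = 8 - \frac{4 k}{5}$)
$c{\left(n \right)} = n \left(-7 + n\right)$
$E{\left(r \right)} = 0$
$\left(c{\left(-3 \right)} + E{\left(B{\left(- \frac{4}{1} - \frac{1}{4},-1 \right)} \right)}\right)^{2} = \left(- 3 \left(-7 - 3\right) + 0\right)^{2} = \left(\left(-3\right) \left(-10\right) + 0\right)^{2} = \left(30 + 0\right)^{2} = 30^{2} = 900$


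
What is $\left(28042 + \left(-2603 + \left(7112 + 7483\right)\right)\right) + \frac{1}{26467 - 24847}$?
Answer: $\frac{64855081}{1620} \approx 40034.0$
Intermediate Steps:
$\left(28042 + \left(-2603 + \left(7112 + 7483\right)\right)\right) + \frac{1}{26467 - 24847} = \left(28042 + \left(-2603 + 14595\right)\right) + \frac{1}{1620} = \left(28042 + 11992\right) + \frac{1}{1620} = 40034 + \frac{1}{1620} = \frac{64855081}{1620}$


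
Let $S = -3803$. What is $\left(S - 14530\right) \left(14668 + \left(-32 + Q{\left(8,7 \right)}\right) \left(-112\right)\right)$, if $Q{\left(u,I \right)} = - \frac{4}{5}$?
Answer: $- \frac{1681282764}{5} \approx -3.3626 \cdot 10^{8}$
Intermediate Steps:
$Q{\left(u,I \right)} = - \frac{4}{5}$ ($Q{\left(u,I \right)} = \left(-4\right) \frac{1}{5} = - \frac{4}{5}$)
$\left(S - 14530\right) \left(14668 + \left(-32 + Q{\left(8,7 \right)}\right) \left(-112\right)\right) = \left(-3803 - 14530\right) \left(14668 + \left(-32 - \frac{4}{5}\right) \left(-112\right)\right) = - 18333 \left(14668 - - \frac{18368}{5}\right) = - 18333 \left(14668 + \frac{18368}{5}\right) = \left(-18333\right) \frac{91708}{5} = - \frac{1681282764}{5}$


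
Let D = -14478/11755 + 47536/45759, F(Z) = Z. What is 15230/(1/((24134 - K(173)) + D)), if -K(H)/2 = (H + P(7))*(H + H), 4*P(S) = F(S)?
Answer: 237672616453323658/107579409 ≈ 2.2093e+9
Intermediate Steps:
P(S) = S/4
D = -103713122/537897045 (D = -14478*1/11755 + 47536*(1/45759) = -14478/11755 + 47536/45759 = -103713122/537897045 ≈ -0.19281)
K(H) = -4*H*(7/4 + H) (K(H) = -2*(H + (¼)*7)*(H + H) = -2*(H + 7/4)*2*H = -2*(7/4 + H)*2*H = -4*H*(7/4 + H))
15230/(1/((24134 - K(173)) + D)) = 15230/(1/((24134 - (-1)*173*(7 + 4*173)) - 103713122/537897045)) = 15230/(1/((24134 - (-1)*173*(7 + 692)) - 103713122/537897045)) = 15230/(1/((24134 - (-1)*173*699) - 103713122/537897045)) = 15230/(1/((24134 - 1*(-120927)) - 103713122/537897045)) = 15230/(1/((24134 + 120927) - 103713122/537897045)) = 15230/(1/(145061 - 103713122/537897045)) = 15230/(1/(78027779531623/537897045)) = 15230/(537897045/78027779531623) = 15230*(78027779531623/537897045) = 237672616453323658/107579409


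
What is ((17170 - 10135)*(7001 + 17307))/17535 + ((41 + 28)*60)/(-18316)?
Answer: 7457351399/764693 ≈ 9752.1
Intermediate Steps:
((17170 - 10135)*(7001 + 17307))/17535 + ((41 + 28)*60)/(-18316) = (7035*24308)*(1/17535) + (69*60)*(-1/18316) = 171006780*(1/17535) + 4140*(-1/18316) = 1628636/167 - 1035/4579 = 7457351399/764693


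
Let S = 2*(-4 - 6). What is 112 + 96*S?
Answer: -1808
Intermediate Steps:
S = -20 (S = 2*(-10) = -20)
112 + 96*S = 112 + 96*(-20) = 112 - 1920 = -1808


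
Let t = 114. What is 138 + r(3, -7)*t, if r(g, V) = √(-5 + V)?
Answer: 138 + 228*I*√3 ≈ 138.0 + 394.91*I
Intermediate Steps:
138 + r(3, -7)*t = 138 + √(-5 - 7)*114 = 138 + √(-12)*114 = 138 + (2*I*√3)*114 = 138 + 228*I*√3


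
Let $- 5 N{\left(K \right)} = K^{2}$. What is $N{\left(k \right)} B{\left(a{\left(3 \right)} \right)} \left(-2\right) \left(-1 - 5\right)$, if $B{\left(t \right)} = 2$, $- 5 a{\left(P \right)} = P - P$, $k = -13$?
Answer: $- \frac{4056}{5} \approx -811.2$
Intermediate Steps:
$N{\left(K \right)} = - \frac{K^{2}}{5}$
$a{\left(P \right)} = 0$ ($a{\left(P \right)} = - \frac{P - P}{5} = \left(- \frac{1}{5}\right) 0 = 0$)
$N{\left(k \right)} B{\left(a{\left(3 \right)} \right)} \left(-2\right) \left(-1 - 5\right) = - \frac{\left(-13\right)^{2}}{5} \cdot 2 \left(-2\right) \left(-1 - 5\right) = \left(- \frac{1}{5}\right) 169 \left(- 4 \left(-1 - 5\right)\right) = - \frac{169 \left(\left(-4\right) \left(-6\right)\right)}{5} = \left(- \frac{169}{5}\right) 24 = - \frac{4056}{5}$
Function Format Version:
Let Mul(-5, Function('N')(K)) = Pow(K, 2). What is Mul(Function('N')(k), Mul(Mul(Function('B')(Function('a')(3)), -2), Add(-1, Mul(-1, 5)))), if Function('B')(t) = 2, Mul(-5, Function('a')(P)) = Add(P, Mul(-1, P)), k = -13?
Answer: Rational(-4056, 5) ≈ -811.20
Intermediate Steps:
Function('N')(K) = Mul(Rational(-1, 5), Pow(K, 2))
Function('a')(P) = 0 (Function('a')(P) = Mul(Rational(-1, 5), Add(P, Mul(-1, P))) = Mul(Rational(-1, 5), 0) = 0)
Mul(Function('N')(k), Mul(Mul(Function('B')(Function('a')(3)), -2), Add(-1, Mul(-1, 5)))) = Mul(Mul(Rational(-1, 5), Pow(-13, 2)), Mul(Mul(2, -2), Add(-1, Mul(-1, 5)))) = Mul(Mul(Rational(-1, 5), 169), Mul(-4, Add(-1, -5))) = Mul(Rational(-169, 5), Mul(-4, -6)) = Mul(Rational(-169, 5), 24) = Rational(-4056, 5)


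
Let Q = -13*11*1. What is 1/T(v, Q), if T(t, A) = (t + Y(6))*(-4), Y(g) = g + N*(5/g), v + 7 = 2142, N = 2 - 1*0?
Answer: -3/25712 ≈ -0.00011668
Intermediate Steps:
N = 2 (N = 2 + 0 = 2)
Q = -143 (Q = -143*1 = -143)
v = 2135 (v = -7 + 2142 = 2135)
Y(g) = g + 10/g (Y(g) = g + 2*(5/g) = g + 10/g)
T(t, A) = -92/3 - 4*t (T(t, A) = (t + (6 + 10/6))*(-4) = (t + (6 + 10*(⅙)))*(-4) = (t + (6 + 5/3))*(-4) = (t + 23/3)*(-4) = (23/3 + t)*(-4) = -92/3 - 4*t)
1/T(v, Q) = 1/(-92/3 - 4*2135) = 1/(-92/3 - 8540) = 1/(-25712/3) = -3/25712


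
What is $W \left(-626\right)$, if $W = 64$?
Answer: $-40064$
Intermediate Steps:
$W \left(-626\right) = 64 \left(-626\right) = -40064$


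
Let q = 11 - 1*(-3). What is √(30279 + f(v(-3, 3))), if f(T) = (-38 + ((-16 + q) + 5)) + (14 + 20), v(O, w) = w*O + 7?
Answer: √30278 ≈ 174.01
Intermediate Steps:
q = 14 (q = 11 + 3 = 14)
v(O, w) = 7 + O*w (v(O, w) = O*w + 7 = 7 + O*w)
f(T) = -1 (f(T) = (-38 + ((-16 + 14) + 5)) + (14 + 20) = (-38 + (-2 + 5)) + 34 = (-38 + 3) + 34 = -35 + 34 = -1)
√(30279 + f(v(-3, 3))) = √(30279 - 1) = √30278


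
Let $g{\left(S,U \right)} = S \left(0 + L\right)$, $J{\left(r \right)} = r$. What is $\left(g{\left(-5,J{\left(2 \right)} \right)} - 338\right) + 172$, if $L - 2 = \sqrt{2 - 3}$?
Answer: $-176 - 5 i \approx -176.0 - 5.0 i$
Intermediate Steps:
$L = 2 + i$ ($L = 2 + \sqrt{2 - 3} = 2 + \sqrt{-1} = 2 + i \approx 2.0 + 1.0 i$)
$g{\left(S,U \right)} = S \left(2 + i\right)$ ($g{\left(S,U \right)} = S \left(0 + \left(2 + i\right)\right) = S \left(2 + i\right)$)
$\left(g{\left(-5,J{\left(2 \right)} \right)} - 338\right) + 172 = \left(- 5 \left(2 + i\right) - 338\right) + 172 = \left(\left(-10 - 5 i\right) - 338\right) + 172 = \left(-348 - 5 i\right) + 172 = -176 - 5 i$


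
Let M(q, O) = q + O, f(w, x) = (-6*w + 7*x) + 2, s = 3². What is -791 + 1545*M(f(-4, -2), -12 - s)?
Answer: -14696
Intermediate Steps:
s = 9
f(w, x) = 2 - 6*w + 7*x
M(q, O) = O + q
-791 + 1545*M(f(-4, -2), -12 - s) = -791 + 1545*((-12 - 1*9) + (2 - 6*(-4) + 7*(-2))) = -791 + 1545*((-12 - 9) + (2 + 24 - 14)) = -791 + 1545*(-21 + 12) = -791 + 1545*(-9) = -791 - 13905 = -14696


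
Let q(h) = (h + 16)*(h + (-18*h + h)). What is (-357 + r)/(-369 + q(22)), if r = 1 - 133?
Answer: 489/13745 ≈ 0.035577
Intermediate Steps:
r = -132
q(h) = -16*h*(16 + h) (q(h) = (16 + h)*(h - 17*h) = (16 + h)*(-16*h) = -16*h*(16 + h))
(-357 + r)/(-369 + q(22)) = (-357 - 132)/(-369 - 16*22*(16 + 22)) = -489/(-369 - 16*22*38) = -489/(-369 - 13376) = -489/(-13745) = -489*(-1/13745) = 489/13745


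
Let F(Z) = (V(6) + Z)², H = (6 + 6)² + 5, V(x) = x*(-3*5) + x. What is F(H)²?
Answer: 17850625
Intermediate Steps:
V(x) = -14*x (V(x) = x*(-15) + x = -15*x + x = -14*x)
H = 149 (H = 12² + 5 = 144 + 5 = 149)
F(Z) = (-84 + Z)² (F(Z) = (-14*6 + Z)² = (-84 + Z)²)
F(H)² = ((-84 + 149)²)² = (65²)² = 4225² = 17850625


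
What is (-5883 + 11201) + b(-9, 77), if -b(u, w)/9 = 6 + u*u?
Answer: 4535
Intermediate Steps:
b(u, w) = -54 - 9*u² (b(u, w) = -9*(6 + u*u) = -9*(6 + u²) = -54 - 9*u²)
(-5883 + 11201) + b(-9, 77) = (-5883 + 11201) + (-54 - 9*(-9)²) = 5318 + (-54 - 9*81) = 5318 + (-54 - 729) = 5318 - 783 = 4535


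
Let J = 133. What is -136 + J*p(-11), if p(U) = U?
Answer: -1599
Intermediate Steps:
-136 + J*p(-11) = -136 + 133*(-11) = -136 - 1463 = -1599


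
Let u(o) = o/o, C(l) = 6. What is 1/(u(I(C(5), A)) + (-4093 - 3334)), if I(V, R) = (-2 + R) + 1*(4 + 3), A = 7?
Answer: -1/7426 ≈ -0.00013466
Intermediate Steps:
I(V, R) = 5 + R (I(V, R) = (-2 + R) + 1*7 = (-2 + R) + 7 = 5 + R)
u(o) = 1
1/(u(I(C(5), A)) + (-4093 - 3334)) = 1/(1 + (-4093 - 3334)) = 1/(1 - 7427) = 1/(-7426) = -1/7426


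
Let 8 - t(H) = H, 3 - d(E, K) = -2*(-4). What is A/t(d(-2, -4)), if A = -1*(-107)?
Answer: 107/13 ≈ 8.2308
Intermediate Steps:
d(E, K) = -5 (d(E, K) = 3 - (-2)*(-4) = 3 - 1*8 = 3 - 8 = -5)
t(H) = 8 - H
A = 107
A/t(d(-2, -4)) = 107/(8 - 1*(-5)) = 107/(8 + 5) = 107/13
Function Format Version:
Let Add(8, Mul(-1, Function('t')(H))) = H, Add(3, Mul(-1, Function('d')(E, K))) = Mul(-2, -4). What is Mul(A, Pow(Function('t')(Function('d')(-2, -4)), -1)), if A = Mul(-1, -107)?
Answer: Rational(107, 13) ≈ 8.2308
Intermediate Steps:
Function('d')(E, K) = -5 (Function('d')(E, K) = Add(3, Mul(-1, Mul(-2, -4))) = Add(3, Mul(-1, 8)) = Add(3, -8) = -5)
Function('t')(H) = Add(8, Mul(-1, H))
A = 107
Mul(A, Pow(Function('t')(Function('d')(-2, -4)), -1)) = Mul(107, Pow(Add(8, Mul(-1, -5)), -1)) = Mul(107, Pow(Add(8, 5), -1)) = Mul(107, Pow(13, -1)) = Mul(107, Rational(1, 13)) = Rational(107, 13)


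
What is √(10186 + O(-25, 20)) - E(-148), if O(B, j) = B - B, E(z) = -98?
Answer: 98 + √10186 ≈ 198.93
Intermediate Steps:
O(B, j) = 0
√(10186 + O(-25, 20)) - E(-148) = √(10186 + 0) - 1*(-98) = √10186 + 98 = 98 + √10186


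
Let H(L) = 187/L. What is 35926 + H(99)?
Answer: 323351/9 ≈ 35928.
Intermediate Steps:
35926 + H(99) = 35926 + 187/99 = 35926 + 187*(1/99) = 35926 + 17/9 = 323351/9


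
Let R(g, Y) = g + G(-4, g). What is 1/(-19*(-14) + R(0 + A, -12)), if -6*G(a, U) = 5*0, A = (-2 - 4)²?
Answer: 1/302 ≈ 0.0033113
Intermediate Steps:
A = 36 (A = (-6)² = 36)
G(a, U) = 0 (G(a, U) = -5*0/6 = -⅙*0 = 0)
R(g, Y) = g (R(g, Y) = g + 0 = g)
1/(-19*(-14) + R(0 + A, -12)) = 1/(-19*(-14) + (0 + 36)) = 1/(266 + 36) = 1/302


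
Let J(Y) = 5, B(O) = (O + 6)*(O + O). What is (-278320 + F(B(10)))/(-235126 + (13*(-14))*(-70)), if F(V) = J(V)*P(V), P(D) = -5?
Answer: 278345/222386 ≈ 1.2516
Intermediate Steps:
B(O) = 2*O*(6 + O) (B(O) = (6 + O)*(2*O) = 2*O*(6 + O))
F(V) = -25 (F(V) = 5*(-5) = -25)
(-278320 + F(B(10)))/(-235126 + (13*(-14))*(-70)) = (-278320 - 25)/(-235126 + (13*(-14))*(-70)) = -278345/(-235126 - 182*(-70)) = -278345/(-235126 + 12740) = -278345/(-222386) = -278345*(-1/222386) = 278345/222386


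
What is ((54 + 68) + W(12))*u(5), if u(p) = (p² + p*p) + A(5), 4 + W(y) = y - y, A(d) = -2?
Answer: 5664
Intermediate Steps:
W(y) = -4 (W(y) = -4 + (y - y) = -4 + 0 = -4)
u(p) = -2 + 2*p² (u(p) = (p² + p*p) - 2 = (p² + p²) - 2 = 2*p² - 2 = -2 + 2*p²)
((54 + 68) + W(12))*u(5) = ((54 + 68) - 4)*(-2 + 2*5²) = (122 - 4)*(-2 + 2*25) = 118*(-2 + 50) = 118*48 = 5664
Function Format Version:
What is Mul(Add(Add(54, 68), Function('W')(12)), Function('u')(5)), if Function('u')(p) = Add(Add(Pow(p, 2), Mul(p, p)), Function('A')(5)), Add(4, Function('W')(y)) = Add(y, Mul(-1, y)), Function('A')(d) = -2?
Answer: 5664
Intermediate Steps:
Function('W')(y) = -4 (Function('W')(y) = Add(-4, Add(y, Mul(-1, y))) = Add(-4, 0) = -4)
Function('u')(p) = Add(-2, Mul(2, Pow(p, 2))) (Function('u')(p) = Add(Add(Pow(p, 2), Mul(p, p)), -2) = Add(Add(Pow(p, 2), Pow(p, 2)), -2) = Add(Mul(2, Pow(p, 2)), -2) = Add(-2, Mul(2, Pow(p, 2))))
Mul(Add(Add(54, 68), Function('W')(12)), Function('u')(5)) = Mul(Add(Add(54, 68), -4), Add(-2, Mul(2, Pow(5, 2)))) = Mul(Add(122, -4), Add(-2, Mul(2, 25))) = Mul(118, Add(-2, 50)) = Mul(118, 48) = 5664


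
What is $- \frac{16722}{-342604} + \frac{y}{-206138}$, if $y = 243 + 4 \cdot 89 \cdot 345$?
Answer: $- \frac{4839354552}{8827962919} \approx -0.54818$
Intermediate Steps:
$y = 123063$ ($y = 243 + 356 \cdot 345 = 243 + 122820 = 123063$)
$- \frac{16722}{-342604} + \frac{y}{-206138} = - \frac{16722}{-342604} + \frac{123063}{-206138} = \left(-16722\right) \left(- \frac{1}{342604}\right) + 123063 \left(- \frac{1}{206138}\right) = \frac{8361}{171302} - \frac{123063}{206138} = - \frac{4839354552}{8827962919}$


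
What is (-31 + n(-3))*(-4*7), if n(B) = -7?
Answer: 1064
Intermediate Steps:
(-31 + n(-3))*(-4*7) = (-31 - 7)*(-4*7) = -38*(-28) = 1064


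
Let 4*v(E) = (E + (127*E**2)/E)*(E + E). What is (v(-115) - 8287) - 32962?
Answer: 805151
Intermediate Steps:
v(E) = 64*E**2 (v(E) = ((E + (127*E**2)/E)*(E + E))/4 = ((E + 127*E)*(2*E))/4 = ((128*E)*(2*E))/4 = (256*E**2)/4 = 64*E**2)
(v(-115) - 8287) - 32962 = (64*(-115)**2 - 8287) - 32962 = (64*13225 - 8287) - 32962 = (846400 - 8287) - 32962 = 838113 - 32962 = 805151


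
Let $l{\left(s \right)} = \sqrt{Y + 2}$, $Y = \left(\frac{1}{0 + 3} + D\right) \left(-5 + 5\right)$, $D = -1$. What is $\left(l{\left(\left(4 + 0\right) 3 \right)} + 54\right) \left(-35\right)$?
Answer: $-1890 - 35 \sqrt{2} \approx -1939.5$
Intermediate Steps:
$Y = 0$ ($Y = \left(\frac{1}{0 + 3} - 1\right) \left(-5 + 5\right) = \left(\frac{1}{3} - 1\right) 0 = \left(- \frac{2}{3}\right) 0 = 0$)
$l{\left(s \right)} = \sqrt{2}$ ($l{\left(s \right)} = \sqrt{0 + 2} = \sqrt{2}$)
$\left(l{\left(\left(4 + 0\right) 3 \right)} + 54\right) \left(-35\right) = \left(\sqrt{2} + 54\right) \left(-35\right) = \left(54 + \sqrt{2}\right) \left(-35\right) = -1890 - 35 \sqrt{2}$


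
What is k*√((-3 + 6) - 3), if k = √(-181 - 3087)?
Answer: 0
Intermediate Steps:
k = 2*I*√817 (k = √(-3268) = 2*I*√817 ≈ 57.166*I)
k*√((-3 + 6) - 3) = (2*I*√817)*√((-3 + 6) - 3) = (2*I*√817)*√(3 - 3) = (2*I*√817)*√0 = (2*I*√817)*0 = 0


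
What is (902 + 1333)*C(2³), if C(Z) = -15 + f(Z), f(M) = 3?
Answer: -26820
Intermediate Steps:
C(Z) = -12 (C(Z) = -15 + 3 = -12)
(902 + 1333)*C(2³) = (902 + 1333)*(-12) = 2235*(-12) = -26820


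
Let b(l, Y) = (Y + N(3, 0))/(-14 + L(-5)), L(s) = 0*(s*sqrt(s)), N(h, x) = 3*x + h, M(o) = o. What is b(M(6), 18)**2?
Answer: 9/4 ≈ 2.2500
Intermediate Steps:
N(h, x) = h + 3*x
L(s) = 0 (L(s) = 0*s**(3/2) = 0)
b(l, Y) = -3/14 - Y/14 (b(l, Y) = (Y + (3 + 3*0))/(-14 + 0) = (Y + (3 + 0))/(-14) = (Y + 3)*(-1/14) = (3 + Y)*(-1/14) = -3/14 - Y/14)
b(M(6), 18)**2 = (-3/14 - 1/14*18)**2 = (-3/14 - 9/7)**2 = (-3/2)**2 = 9/4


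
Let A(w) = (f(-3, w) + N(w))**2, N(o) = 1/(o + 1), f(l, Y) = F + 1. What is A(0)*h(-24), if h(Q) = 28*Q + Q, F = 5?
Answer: -34104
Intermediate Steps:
f(l, Y) = 6 (f(l, Y) = 5 + 1 = 6)
N(o) = 1/(1 + o)
h(Q) = 29*Q
A(w) = (6 + 1/(1 + w))**2
A(0)*h(-24) = ((7 + 6*0)**2/(1 + 0)**2)*(29*(-24)) = ((7 + 0)**2/1**2)*(-696) = (1*7**2)*(-696) = (1*49)*(-696) = 49*(-696) = -34104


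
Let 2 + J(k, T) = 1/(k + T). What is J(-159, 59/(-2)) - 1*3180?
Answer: -1199616/377 ≈ -3182.0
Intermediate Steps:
J(k, T) = -2 + 1/(T + k) (J(k, T) = -2 + 1/(k + T) = -2 + 1/(T + k))
J(-159, 59/(-2)) - 1*3180 = (1 - 118/(-2) - 2*(-159))/(59/(-2) - 159) - 1*3180 = (1 - 118*(-1)/2 + 318)/(59*(-1/2) - 159) - 3180 = (1 - 2*(-59/2) + 318)/(-59/2 - 159) - 3180 = (1 + 59 + 318)/(-377/2) - 3180 = -2/377*378 - 3180 = -756/377 - 3180 = -1199616/377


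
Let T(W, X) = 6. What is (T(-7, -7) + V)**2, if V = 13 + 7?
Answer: 676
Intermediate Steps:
V = 20
(T(-7, -7) + V)**2 = (6 + 20)**2 = 26**2 = 676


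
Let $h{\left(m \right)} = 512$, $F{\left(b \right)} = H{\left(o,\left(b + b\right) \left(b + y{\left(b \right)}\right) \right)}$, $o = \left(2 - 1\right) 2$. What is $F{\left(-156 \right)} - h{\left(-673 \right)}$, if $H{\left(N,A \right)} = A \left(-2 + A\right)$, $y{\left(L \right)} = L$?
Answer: $9475659136$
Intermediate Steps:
$o = 2$ ($o = 1 \cdot 2 = 2$)
$F{\left(b \right)} = 4 b^{2} \left(-2 + 4 b^{2}\right)$ ($F{\left(b \right)} = \left(b + b\right) \left(b + b\right) \left(-2 + \left(b + b\right) \left(b + b\right)\right) = 2 b 2 b \left(-2 + 2 b 2 b\right) = 4 b^{2} \left(-2 + 4 b^{2}\right)$)
$F{\left(-156 \right)} - h{\left(-673 \right)} = \left(-156\right)^{2} \left(-8 + 16 \left(-156\right)^{2}\right) - 512 = 24336 \left(-8 + 16 \cdot 24336\right) - 512 = 24336 \left(-8 + 389376\right) - 512 = 24336 \cdot 389368 - 512 = 9475659648 - 512 = 9475659136$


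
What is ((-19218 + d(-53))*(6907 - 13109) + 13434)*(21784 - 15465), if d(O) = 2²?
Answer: 753089965178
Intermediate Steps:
d(O) = 4
((-19218 + d(-53))*(6907 - 13109) + 13434)*(21784 - 15465) = ((-19218 + 4)*(6907 - 13109) + 13434)*(21784 - 15465) = (-19214*(-6202) + 13434)*6319 = (119165228 + 13434)*6319 = 119178662*6319 = 753089965178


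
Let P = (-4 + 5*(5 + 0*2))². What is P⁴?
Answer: 37822859361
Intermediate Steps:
P = 441 (P = (-4 + 5*(5 + 0))² = (-4 + 5*5)² = (-4 + 25)² = 21² = 441)
P⁴ = 441⁴ = 37822859361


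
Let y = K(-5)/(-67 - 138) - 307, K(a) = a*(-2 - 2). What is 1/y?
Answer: -41/12591 ≈ -0.0032563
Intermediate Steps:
K(a) = -4*a (K(a) = a*(-4) = -4*a)
y = -12591/41 (y = (-4*(-5))/(-67 - 138) - 307 = 20/(-205) - 307 = -1/205*20 - 307 = -4/41 - 307 = -12591/41 ≈ -307.10)
1/y = 1/(-12591/41) = -41/12591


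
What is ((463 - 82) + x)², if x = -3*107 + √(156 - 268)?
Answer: 3488 + 480*I*√7 ≈ 3488.0 + 1270.0*I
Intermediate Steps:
x = -321 + 4*I*√7 (x = -321 + √(-112) = -321 + 4*I*√7 ≈ -321.0 + 10.583*I)
((463 - 82) + x)² = ((463 - 82) + (-321 + 4*I*√7))² = (381 + (-321 + 4*I*√7))² = (60 + 4*I*√7)²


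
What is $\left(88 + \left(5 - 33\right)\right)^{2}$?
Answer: $3600$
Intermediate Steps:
$\left(88 + \left(5 - 33\right)\right)^{2} = \left(88 - 28\right)^{2} = 60^{2} = 3600$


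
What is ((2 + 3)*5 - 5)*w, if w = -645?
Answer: -12900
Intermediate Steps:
((2 + 3)*5 - 5)*w = ((2 + 3)*5 - 5)*(-645) = (5*5 - 5)*(-645) = (25 - 5)*(-645) = 20*(-645) = -12900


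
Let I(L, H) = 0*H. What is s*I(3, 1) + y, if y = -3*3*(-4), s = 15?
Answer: 36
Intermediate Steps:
I(L, H) = 0
y = 36 (y = -9*(-4) = 36)
s*I(3, 1) + y = 15*0 + 36 = 0 + 36 = 36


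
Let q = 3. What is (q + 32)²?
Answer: 1225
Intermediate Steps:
(q + 32)² = (3 + 32)² = 35² = 1225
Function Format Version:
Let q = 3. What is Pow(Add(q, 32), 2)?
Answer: 1225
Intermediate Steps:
Pow(Add(q, 32), 2) = Pow(Add(3, 32), 2) = Pow(35, 2) = 1225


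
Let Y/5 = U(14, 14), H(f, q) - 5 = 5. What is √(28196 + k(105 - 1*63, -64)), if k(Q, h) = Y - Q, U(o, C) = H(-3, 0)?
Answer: 2*√7051 ≈ 167.94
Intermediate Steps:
H(f, q) = 10 (H(f, q) = 5 + 5 = 10)
U(o, C) = 10
Y = 50 (Y = 5*10 = 50)
k(Q, h) = 50 - Q
√(28196 + k(105 - 1*63, -64)) = √(28196 + (50 - (105 - 1*63))) = √(28196 + (50 - (105 - 63))) = √(28196 + (50 - 1*42)) = √(28196 + (50 - 42)) = √(28196 + 8) = √28204 = 2*√7051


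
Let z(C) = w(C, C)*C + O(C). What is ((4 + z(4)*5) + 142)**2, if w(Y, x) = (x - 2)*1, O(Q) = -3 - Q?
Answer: 22801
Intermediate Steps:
w(Y, x) = -2 + x (w(Y, x) = (-2 + x)*1 = -2 + x)
z(C) = -3 - C + C*(-2 + C) (z(C) = (-2 + C)*C + (-3 - C) = C*(-2 + C) + (-3 - C) = -3 - C + C*(-2 + C))
((4 + z(4)*5) + 142)**2 = ((4 + (-3 - 1*4 + 4*(-2 + 4))*5) + 142)**2 = ((4 + (-3 - 4 + 4*2)*5) + 142)**2 = ((4 + (-3 - 4 + 8)*5) + 142)**2 = ((4 + 1*5) + 142)**2 = ((4 + 5) + 142)**2 = (9 + 142)**2 = 151**2 = 22801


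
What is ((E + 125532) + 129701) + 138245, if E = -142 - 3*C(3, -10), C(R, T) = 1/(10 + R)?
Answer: 5113365/13 ≈ 3.9334e+5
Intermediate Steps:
E = -1849/13 (E = -142 - 3/(10 + 3) = -142 - 3/13 = -1849/13 ≈ -142.23)
((E + 125532) + 129701) + 138245 = ((-1849/13 + 125532) + 129701) + 138245 = (1630067/13 + 129701) + 138245 = 3316180/13 + 138245 = 5113365/13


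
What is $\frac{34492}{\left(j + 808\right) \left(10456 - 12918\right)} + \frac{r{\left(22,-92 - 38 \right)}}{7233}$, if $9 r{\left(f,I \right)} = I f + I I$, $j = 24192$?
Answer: $\frac{7980709947}{37099262500} \approx 0.21512$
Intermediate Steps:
$r{\left(f,I \right)} = \frac{I^{2}}{9} + \frac{I f}{9}$ ($r{\left(f,I \right)} = \frac{I f + I I}{9} = \frac{I f + I^{2}}{9} = \frac{I^{2} + I f}{9} = \frac{I^{2}}{9} + \frac{I f}{9}$)
$\frac{34492}{\left(j + 808\right) \left(10456 - 12918\right)} + \frac{r{\left(22,-92 - 38 \right)}}{7233} = \frac{34492}{\left(24192 + 808\right) \left(10456 - 12918\right)} + \frac{\frac{1}{9} \left(-92 - 38\right) \left(\left(-92 - 38\right) + 22\right)}{7233} = \frac{34492}{25000 \left(-2462\right)} + \frac{\left(-92 - 38\right) \left(\left(-92 - 38\right) + 22\right)}{9} \cdot \frac{1}{7233} = \frac{34492}{-61550000} + \frac{1}{9} \left(-130\right) \left(-130 + 22\right) \frac{1}{7233} = 34492 \left(- \frac{1}{61550000}\right) + \frac{1}{9} \left(-130\right) \left(-108\right) \frac{1}{7233} = - \frac{8623}{15387500} + 1560 \cdot \frac{1}{7233} = - \frac{8623}{15387500} + \frac{520}{2411} = \frac{7980709947}{37099262500}$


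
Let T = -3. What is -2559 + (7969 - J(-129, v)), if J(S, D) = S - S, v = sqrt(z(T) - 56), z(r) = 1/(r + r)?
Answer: 5410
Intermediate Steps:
z(r) = 1/(2*r)
v = I*sqrt(2022)/6 (v = sqrt((1/2)/(-3) - 56) = sqrt((1/2)*(-1/3) - 56) = sqrt(-1/6 - 56) = sqrt(-337/6) = I*sqrt(2022)/6 ≈ 7.4944*I)
J(S, D) = 0
-2559 + (7969 - J(-129, v)) = -2559 + (7969 - 1*0) = -2559 + (7969 + 0) = -2559 + 7969 = 5410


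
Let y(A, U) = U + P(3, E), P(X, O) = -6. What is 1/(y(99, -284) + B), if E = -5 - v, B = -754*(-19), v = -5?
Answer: 1/14036 ≈ 7.1245e-5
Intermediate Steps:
B = 14326
E = 0 (E = -5 - 1*(-5) = -5 + 5 = 0)
y(A, U) = -6 + U (y(A, U) = U - 6 = -6 + U)
1/(y(99, -284) + B) = 1/((-6 - 284) + 14326) = 1/(-290 + 14326) = 1/14036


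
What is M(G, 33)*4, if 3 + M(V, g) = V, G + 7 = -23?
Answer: -132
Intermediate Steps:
G = -30 (G = -7 - 23 = -30)
M(V, g) = -3 + V
M(G, 33)*4 = (-3 - 30)*4 = -33*4 = -132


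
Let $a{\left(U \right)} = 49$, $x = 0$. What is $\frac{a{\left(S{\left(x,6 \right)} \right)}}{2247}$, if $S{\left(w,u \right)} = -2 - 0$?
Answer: $\frac{7}{321} \approx 0.021807$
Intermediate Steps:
$S{\left(w,u \right)} = -2$ ($S{\left(w,u \right)} = -2 + 0 = -2$)
$\frac{a{\left(S{\left(x,6 \right)} \right)}}{2247} = \frac{49}{2247} = 49 \cdot \frac{1}{2247} = \frac{7}{321}$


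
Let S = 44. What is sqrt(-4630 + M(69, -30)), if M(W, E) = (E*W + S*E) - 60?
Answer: 4*I*sqrt(505) ≈ 89.889*I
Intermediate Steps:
M(W, E) = -60 + 44*E + E*W (M(W, E) = (E*W + 44*E) - 60 = (44*E + E*W) - 60 = -60 + 44*E + E*W)
sqrt(-4630 + M(69, -30)) = sqrt(-4630 + (-60 + 44*(-30) - 30*69)) = sqrt(-4630 + (-60 - 1320 - 2070)) = sqrt(-4630 - 3450) = sqrt(-8080) = 4*I*sqrt(505)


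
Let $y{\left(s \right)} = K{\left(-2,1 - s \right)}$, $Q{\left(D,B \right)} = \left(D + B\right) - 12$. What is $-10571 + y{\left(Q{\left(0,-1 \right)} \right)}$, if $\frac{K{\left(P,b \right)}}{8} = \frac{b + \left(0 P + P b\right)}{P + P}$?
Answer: $-10543$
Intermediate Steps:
$K{\left(P,b \right)} = \frac{4 \left(b + P b\right)}{P}$ ($K{\left(P,b \right)} = 8 \frac{b + \left(0 P + P b\right)}{P + P} = 8 \frac{b + \left(0 + P b\right)}{2 P} = 8 \left(b + P b\right) \frac{1}{2 P} = 8 \frac{b + P b}{2 P} = \frac{4 \left(b + P b\right)}{P}$)
$Q{\left(D,B \right)} = -12 + B + D$ ($Q{\left(D,B \right)} = \left(B + D\right) - 12 = -12 + B + D$)
$y{\left(s \right)} = 2 - 2 s$ ($y{\left(s \right)} = \frac{4 \left(1 - s\right) \left(1 - 2\right)}{-2} = 4 \left(1 - s\right) \left(- \frac{1}{2}\right) \left(-1\right) = 2 - 2 s$)
$-10571 + y{\left(Q{\left(0,-1 \right)} \right)} = -10571 - \left(-2 + 2 \left(-12 - 1 + 0\right)\right) = -10571 + \left(2 - -26\right) = -10571 + \left(2 + 26\right) = -10571 + 28 = -10543$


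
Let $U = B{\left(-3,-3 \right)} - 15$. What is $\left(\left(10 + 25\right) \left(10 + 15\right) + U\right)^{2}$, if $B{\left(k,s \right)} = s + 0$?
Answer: $734449$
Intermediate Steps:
$B{\left(k,s \right)} = s$
$U = -18$ ($U = -3 - 15 = -18$)
$\left(\left(10 + 25\right) \left(10 + 15\right) + U\right)^{2} = \left(\left(10 + 25\right) \left(10 + 15\right) - 18\right)^{2} = \left(35 \cdot 25 - 18\right)^{2} = \left(875 - 18\right)^{2} = 857^{2} = 734449$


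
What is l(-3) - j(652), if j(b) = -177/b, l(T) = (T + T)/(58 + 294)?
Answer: 7299/28688 ≈ 0.25443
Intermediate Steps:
l(T) = T/176 (l(T) = (2*T)/352 = (2*T)*(1/352) = T/176)
l(-3) - j(652) = (1/176)*(-3) - (-177)/652 = -3/176 - (-177)/652 = -3/176 - 1*(-177/652) = -3/176 + 177/652 = 7299/28688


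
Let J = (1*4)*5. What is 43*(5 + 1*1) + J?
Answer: 278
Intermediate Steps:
J = 20 (J = 4*5 = 20)
43*(5 + 1*1) + J = 43*(5 + 1*1) + 20 = 43*(5 + 1) + 20 = 43*6 + 20 = 258 + 20 = 278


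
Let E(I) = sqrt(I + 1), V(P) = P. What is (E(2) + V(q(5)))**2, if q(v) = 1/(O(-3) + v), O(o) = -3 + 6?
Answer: 193/64 + sqrt(3)/4 ≈ 3.4486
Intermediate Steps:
O(o) = 3
q(v) = 1/(3 + v)
E(I) = sqrt(1 + I)
(E(2) + V(q(5)))**2 = (sqrt(1 + 2) + 1/(3 + 5))**2 = (sqrt(3) + 1/8)**2 = (1/8 + sqrt(3))**2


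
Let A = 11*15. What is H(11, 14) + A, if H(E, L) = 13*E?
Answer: 308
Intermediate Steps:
A = 165
H(11, 14) + A = 13*11 + 165 = 143 + 165 = 308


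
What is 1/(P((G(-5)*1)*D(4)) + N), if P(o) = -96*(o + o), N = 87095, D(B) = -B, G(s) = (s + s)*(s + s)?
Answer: 1/163895 ≈ 6.1015e-6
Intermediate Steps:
G(s) = 4*s² (G(s) = (2*s)*(2*s) = 4*s²)
P(o) = -192*o
1/(P((G(-5)*1)*D(4)) + N) = 1/(-192*(4*(-5)²)*1*(-1*4) + 87095) = 1/(-192*(4*25)*1*(-4) + 87095) = 1/(-192*100*1*(-4) + 87095) = 1/(-19200*(-4) + 87095) = 1/(-192*(-400) + 87095) = 1/(76800 + 87095) = 1/163895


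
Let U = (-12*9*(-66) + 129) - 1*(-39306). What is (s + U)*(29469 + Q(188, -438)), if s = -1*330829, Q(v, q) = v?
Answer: -8430476762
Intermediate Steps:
s = -330829
U = 46563 (U = (-108*(-66) + 129) + 39306 = (7128 + 129) + 39306 = 7257 + 39306 = 46563)
(s + U)*(29469 + Q(188, -438)) = (-330829 + 46563)*(29469 + 188) = -284266*29657 = -8430476762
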